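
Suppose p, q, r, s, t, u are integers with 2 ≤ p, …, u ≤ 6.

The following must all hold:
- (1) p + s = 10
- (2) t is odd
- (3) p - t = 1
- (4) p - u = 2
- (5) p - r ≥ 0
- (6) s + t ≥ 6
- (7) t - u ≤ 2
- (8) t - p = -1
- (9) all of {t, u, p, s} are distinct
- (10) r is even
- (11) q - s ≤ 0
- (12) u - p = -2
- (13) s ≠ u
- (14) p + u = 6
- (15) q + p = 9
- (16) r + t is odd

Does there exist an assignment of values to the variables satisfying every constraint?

The assignment p = 4, q = 5, r = 4, s = 6, t = 3, u = 2 works:
  constraint 1 holds since p + s = 10.
  constraint 3 holds since p - t = 1.
  constraint 4 holds since p - u = 2.
The rest check out directly.

Satisfiable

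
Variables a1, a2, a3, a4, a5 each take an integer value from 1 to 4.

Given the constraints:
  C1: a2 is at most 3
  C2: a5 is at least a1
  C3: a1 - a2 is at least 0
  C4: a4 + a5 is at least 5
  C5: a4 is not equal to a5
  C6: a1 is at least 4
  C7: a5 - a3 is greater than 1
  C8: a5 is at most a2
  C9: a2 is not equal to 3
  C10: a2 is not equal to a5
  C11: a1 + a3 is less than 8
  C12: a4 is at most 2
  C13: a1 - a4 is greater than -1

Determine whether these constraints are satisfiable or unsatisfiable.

From constraints 2 and 6: a5 ≥ a1 and a1 ≥ 4, so a5 ≥ 4. From constraints 1 and 8: a5 ≤ a2 and a2 ≤ 3, so a5 ≤ 3. But 3 < 4, so no value of a5 works.

Unsatisfiable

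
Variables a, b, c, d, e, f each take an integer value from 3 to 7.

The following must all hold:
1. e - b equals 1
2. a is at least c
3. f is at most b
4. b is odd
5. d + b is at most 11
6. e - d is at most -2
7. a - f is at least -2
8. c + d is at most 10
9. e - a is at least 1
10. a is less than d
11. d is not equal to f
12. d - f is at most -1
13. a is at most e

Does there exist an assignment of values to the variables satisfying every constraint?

Constraints 6, 7, 9, and 12 give f − d ≥ 1, d − e ≥ 2, e − a ≥ 1, a − f ≥ -2.
Adding all 4 inequalities: the left sides telescope to 0, and the right sides sum to 1 + 2 + 1 + (-2) = 2. So 0 ≥ 2, which is false.

Unsatisfiable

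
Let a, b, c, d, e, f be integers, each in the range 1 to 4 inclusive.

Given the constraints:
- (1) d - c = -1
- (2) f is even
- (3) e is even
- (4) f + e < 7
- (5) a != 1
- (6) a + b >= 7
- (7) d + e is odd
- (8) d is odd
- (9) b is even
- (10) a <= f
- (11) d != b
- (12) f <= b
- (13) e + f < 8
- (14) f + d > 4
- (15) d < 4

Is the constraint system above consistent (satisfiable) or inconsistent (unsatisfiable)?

Satisfiable

Try a = 4, b = 4, c = 4, d = 3, e = 2, f = 4.
Check constraint 1: d - c = -1; constraint 4: f + e = 6; constraint 6: a + b = 8. The remaining constraints are straightforward to verify.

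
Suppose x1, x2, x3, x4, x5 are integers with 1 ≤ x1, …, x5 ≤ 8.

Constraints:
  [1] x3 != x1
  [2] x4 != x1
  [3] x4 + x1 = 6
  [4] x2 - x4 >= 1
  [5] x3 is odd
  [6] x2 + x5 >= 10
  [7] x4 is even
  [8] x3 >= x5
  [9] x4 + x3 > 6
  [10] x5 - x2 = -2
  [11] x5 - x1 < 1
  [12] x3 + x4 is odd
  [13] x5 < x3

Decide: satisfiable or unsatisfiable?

Take x1 = 4, x2 = 6, x3 = 7, x4 = 2, x5 = 4. Then constraint 3: x4 + x1 = 6; constraint 4: x2 - x4 = 4, and every other listed constraint is also met.

Satisfiable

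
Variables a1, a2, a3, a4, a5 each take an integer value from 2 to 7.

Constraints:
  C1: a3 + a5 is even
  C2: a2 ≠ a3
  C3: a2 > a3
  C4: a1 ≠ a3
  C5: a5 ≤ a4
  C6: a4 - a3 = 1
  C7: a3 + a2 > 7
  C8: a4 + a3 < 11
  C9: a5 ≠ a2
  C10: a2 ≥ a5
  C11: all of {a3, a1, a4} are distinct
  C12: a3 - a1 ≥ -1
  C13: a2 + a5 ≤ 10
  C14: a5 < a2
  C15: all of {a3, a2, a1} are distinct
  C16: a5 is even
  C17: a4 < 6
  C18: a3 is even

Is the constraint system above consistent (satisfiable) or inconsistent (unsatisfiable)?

Satisfiable

Try a1 = 2, a2 = 6, a3 = 4, a4 = 5, a5 = 2.
Check constraint 6: a4 - a3 = 1; constraint 7: a3 + a2 = 10. The remaining constraints are straightforward to verify.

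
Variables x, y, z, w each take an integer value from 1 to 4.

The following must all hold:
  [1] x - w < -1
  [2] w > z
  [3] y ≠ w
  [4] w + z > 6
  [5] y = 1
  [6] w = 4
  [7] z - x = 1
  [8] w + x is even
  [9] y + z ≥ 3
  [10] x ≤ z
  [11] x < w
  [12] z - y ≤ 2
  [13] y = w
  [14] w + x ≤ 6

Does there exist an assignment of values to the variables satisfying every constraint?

Unsatisfiable

Constraint 5 fixes y = 1 and constraint 6 fixes w = 4, but constraint 13 requires y = w. Since 1 ≠ 4, contradiction.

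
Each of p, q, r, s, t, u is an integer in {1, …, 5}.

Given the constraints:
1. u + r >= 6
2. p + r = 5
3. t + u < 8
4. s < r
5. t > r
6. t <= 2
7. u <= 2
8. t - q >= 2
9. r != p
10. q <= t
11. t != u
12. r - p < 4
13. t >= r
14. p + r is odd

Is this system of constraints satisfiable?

Unsatisfiable

From constraint 7: u ≤ 2. From constraints 6 and 13: r ≤ t ≤ 2. Hence u + r ≤ 4. But constraint 1 requires u + r ≥ 6, and 6 > 4. Contradiction.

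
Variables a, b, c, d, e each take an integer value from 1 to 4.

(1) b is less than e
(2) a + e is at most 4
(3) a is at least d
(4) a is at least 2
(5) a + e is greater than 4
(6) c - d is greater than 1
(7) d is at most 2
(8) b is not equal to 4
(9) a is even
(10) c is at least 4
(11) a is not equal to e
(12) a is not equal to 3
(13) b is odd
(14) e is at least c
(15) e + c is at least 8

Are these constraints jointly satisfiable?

Unsatisfiable

From constraint 4: a ≥ 2. From constraints 10 and 14: e ≥ c ≥ 4. Hence a + e ≥ 6. But constraint 2 requires a + e ≤ 4, and 4 < 6. Contradiction.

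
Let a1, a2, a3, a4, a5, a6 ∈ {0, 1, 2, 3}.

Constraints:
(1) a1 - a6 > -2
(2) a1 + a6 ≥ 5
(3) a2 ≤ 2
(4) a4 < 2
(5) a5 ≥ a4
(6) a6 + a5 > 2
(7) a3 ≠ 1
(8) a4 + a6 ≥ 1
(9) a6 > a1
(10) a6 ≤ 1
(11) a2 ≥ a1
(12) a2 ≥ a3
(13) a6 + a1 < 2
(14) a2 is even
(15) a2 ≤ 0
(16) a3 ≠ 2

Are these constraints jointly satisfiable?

From constraints 3 and 11: a1 ≤ a2 ≤ 2. From constraint 10: a6 ≤ 1. Hence a1 + a6 ≤ 3. But constraint 2 requires a1 + a6 ≥ 5, and 5 > 3. Contradiction.

Unsatisfiable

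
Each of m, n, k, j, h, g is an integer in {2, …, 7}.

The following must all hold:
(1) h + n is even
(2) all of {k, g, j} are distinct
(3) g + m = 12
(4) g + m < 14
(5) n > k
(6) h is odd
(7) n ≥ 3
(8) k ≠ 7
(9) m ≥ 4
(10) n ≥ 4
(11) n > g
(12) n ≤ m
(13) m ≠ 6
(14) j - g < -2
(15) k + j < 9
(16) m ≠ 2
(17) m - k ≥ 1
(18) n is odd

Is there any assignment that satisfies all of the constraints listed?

One satisfying assignment is m = 7, n = 7, k = 6, j = 2, h = 7, g = 5.
For the less obvious constraints — constraint 3: g + m = 12; constraint 4: g + m = 12 — and the others hold by inspection.

Satisfiable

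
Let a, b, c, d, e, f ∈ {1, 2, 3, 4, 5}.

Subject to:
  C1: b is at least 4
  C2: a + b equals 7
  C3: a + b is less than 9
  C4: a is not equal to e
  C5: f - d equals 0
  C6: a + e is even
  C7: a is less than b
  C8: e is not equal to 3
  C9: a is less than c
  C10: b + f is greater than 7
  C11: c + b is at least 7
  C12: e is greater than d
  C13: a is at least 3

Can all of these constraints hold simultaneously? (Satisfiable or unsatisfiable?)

The assignment a = 3, b = 4, c = 4, d = 4, e = 5, f = 4 works:
  constraint 2 holds since a + b = 7.
  constraint 3 holds since a + b = 7.
  constraint 5 holds since f - d = 0.
The rest check out directly.

Satisfiable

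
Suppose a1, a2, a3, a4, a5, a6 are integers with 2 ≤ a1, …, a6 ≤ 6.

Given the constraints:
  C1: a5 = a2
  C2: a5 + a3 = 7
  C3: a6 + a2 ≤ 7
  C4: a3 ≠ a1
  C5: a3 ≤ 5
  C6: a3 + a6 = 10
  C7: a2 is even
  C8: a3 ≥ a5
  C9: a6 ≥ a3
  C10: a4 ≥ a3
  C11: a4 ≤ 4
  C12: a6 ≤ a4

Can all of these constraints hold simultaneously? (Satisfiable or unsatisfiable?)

Unsatisfiable

From constraint 5: a3 ≤ 5. From constraints 11 and 12: a6 ≤ a4 ≤ 4. Hence a3 + a6 ≤ 9. But constraint 6 requires a3 + a6 = 10, and 10 > 9. Contradiction.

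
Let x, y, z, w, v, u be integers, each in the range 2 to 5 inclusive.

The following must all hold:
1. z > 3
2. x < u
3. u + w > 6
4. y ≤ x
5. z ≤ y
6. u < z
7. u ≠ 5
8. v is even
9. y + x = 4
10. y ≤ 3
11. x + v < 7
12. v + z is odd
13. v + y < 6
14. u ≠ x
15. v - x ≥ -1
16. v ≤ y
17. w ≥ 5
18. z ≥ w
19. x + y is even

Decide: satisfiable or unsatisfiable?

From constraints 17 and 18: z ≥ w and w ≥ 5, so z ≥ 5. From constraints 5 and 10: z ≤ y and y ≤ 3, so z ≤ 3. But 3 < 5, so no value of z works.

Unsatisfiable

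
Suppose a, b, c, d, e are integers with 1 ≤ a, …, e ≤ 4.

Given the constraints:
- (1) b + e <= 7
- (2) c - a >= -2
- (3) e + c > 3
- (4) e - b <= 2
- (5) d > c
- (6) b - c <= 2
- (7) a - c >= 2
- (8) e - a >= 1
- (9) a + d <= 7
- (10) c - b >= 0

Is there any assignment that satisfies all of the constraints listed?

Unsatisfiable

Constraints 4, 7, 8, and 10 give e − a ≥ 1, a − c ≥ 2, c − b ≥ 0, b − e ≥ -2.
Adding all 4 inequalities: the left sides telescope to 0, and the right sides sum to 1 + 2 + 0 + (-2) = 1. So 0 ≥ 1, which is false.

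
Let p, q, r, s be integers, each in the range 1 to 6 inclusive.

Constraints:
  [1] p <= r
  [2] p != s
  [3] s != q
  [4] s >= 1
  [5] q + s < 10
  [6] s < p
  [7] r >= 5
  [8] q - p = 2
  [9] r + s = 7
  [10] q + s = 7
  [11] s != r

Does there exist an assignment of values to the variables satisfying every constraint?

The assignment p = 4, q = 6, r = 6, s = 1 works:
  constraint 5 holds since q + s = 7.
  constraint 8 holds since q - p = 2.
  constraint 9 holds since r + s = 7.
The rest check out directly.

Satisfiable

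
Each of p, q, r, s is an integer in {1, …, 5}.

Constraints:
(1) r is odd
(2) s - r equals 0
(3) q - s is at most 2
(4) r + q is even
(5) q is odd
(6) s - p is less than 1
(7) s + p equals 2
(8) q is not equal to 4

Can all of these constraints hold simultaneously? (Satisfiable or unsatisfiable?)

One satisfying assignment is p = 1, q = 3, r = 1, s = 1.
For the less obvious constraints — constraint 2: s - r = 0; constraint 3: q - s = 2 — and the others hold by inspection.

Satisfiable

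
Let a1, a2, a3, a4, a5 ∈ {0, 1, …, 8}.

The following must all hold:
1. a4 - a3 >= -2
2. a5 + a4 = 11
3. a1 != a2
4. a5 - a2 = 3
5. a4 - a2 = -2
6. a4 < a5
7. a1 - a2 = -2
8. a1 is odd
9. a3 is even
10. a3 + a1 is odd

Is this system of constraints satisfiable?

Satisfiable

Try a1 = 3, a2 = 5, a3 = 2, a4 = 3, a5 = 8.
Check constraint 1: a4 - a3 = 1; constraint 2: a5 + a4 = 11. The remaining constraints are straightforward to verify.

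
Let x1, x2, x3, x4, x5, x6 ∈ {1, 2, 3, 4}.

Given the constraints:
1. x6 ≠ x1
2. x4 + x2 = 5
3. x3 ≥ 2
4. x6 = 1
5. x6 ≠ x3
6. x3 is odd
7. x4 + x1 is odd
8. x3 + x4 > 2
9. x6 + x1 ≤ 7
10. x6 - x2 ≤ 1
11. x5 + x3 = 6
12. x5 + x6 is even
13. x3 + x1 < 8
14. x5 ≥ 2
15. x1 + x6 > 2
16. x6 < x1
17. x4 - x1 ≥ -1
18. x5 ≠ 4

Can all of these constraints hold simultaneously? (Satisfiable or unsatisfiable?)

Satisfiable

Try x1 = 3, x2 = 3, x3 = 3, x4 = 2, x5 = 3, x6 = 1.
Check constraint 2: x4 + x2 = 5; constraint 8: x3 + x4 = 5; constraint 9: x6 + x1 = 4. The remaining constraints are straightforward to verify.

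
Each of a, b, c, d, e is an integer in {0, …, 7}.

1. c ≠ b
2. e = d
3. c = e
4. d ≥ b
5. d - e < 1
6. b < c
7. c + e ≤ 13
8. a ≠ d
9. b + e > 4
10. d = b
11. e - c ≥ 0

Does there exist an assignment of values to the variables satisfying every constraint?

From constraints 2, 3, and 10, c = e = d = b, so c = b. But constraint 1 says c ≠ b. Contradiction.

Unsatisfiable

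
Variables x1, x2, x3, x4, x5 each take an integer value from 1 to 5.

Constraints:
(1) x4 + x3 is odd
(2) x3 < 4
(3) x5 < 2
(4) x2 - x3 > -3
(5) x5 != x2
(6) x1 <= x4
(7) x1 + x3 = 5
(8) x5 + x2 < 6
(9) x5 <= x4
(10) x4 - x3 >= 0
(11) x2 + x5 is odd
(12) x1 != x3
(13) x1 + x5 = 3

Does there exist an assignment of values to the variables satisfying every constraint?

Take x1 = 2, x2 = 2, x3 = 3, x4 = 4, x5 = 1. Then constraint 4: x2 - x3 = -1; constraint 7: x1 + x3 = 5; constraint 8: x5 + x2 = 3, and every other listed constraint is also met.

Satisfiable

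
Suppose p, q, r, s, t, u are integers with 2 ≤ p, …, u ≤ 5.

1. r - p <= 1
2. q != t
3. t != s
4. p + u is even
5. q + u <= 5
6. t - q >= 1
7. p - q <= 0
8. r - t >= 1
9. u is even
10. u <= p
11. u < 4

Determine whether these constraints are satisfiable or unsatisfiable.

Constraints 1, 6, 7, and 8 give r − t ≥ 1, t − q ≥ 1, q − p ≥ 0, p − r ≥ -1.
Adding all 4 inequalities: the left sides telescope to 0, and the right sides sum to 1 + 1 + 0 + (-1) = 1. So 0 ≥ 1, which is false.

Unsatisfiable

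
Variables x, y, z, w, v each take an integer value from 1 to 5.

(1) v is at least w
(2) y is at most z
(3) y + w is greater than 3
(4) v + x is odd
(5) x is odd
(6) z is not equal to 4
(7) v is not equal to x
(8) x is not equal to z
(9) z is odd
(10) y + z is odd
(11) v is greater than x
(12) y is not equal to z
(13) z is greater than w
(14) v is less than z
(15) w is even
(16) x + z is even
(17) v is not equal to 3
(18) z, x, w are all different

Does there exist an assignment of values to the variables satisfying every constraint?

Satisfiable

Take x = 1, y = 2, z = 3, w = 2, v = 2. Then constraint 3: y + w = 4; constraint 4: v + x = 3 is odd; constraint 18: values 3, 1, 2 are distinct, and every other listed constraint is also met.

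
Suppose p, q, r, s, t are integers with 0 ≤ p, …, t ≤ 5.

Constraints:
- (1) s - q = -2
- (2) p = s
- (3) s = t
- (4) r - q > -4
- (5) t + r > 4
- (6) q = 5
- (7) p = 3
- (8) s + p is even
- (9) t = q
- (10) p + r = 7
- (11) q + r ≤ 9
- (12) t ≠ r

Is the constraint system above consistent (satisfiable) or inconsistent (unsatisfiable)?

Constraint 7 fixes p = 3 and constraint 6 fixes q = 5. Constraints 2, 3, and 9 give p = s = t = q, so p = q. But 3 ≠ 5 — contradiction.

Unsatisfiable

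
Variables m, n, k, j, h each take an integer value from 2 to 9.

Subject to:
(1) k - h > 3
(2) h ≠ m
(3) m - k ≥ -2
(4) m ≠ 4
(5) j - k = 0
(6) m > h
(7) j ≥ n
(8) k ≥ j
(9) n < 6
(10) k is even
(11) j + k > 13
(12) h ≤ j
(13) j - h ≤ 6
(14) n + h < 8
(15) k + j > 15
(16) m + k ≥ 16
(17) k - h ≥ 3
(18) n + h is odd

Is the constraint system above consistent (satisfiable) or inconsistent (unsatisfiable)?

Satisfiable

Try m = 8, n = 3, k = 8, j = 8, h = 2.
Check constraint 1: k - h = 6; constraint 3: m - k = 0; constraint 5: j - k = 0. The remaining constraints are straightforward to verify.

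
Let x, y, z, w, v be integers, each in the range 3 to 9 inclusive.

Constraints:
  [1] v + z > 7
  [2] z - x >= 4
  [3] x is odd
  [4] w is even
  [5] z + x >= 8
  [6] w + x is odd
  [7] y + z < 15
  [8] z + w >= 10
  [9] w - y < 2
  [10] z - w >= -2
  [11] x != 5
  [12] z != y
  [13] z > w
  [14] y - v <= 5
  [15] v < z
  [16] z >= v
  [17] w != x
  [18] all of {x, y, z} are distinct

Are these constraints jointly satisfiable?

Satisfiable

Try x = 3, y = 6, z = 7, w = 6, v = 3.
Check constraint 1: v + z = 10; constraint 2: z - x = 4. The remaining constraints are straightforward to verify.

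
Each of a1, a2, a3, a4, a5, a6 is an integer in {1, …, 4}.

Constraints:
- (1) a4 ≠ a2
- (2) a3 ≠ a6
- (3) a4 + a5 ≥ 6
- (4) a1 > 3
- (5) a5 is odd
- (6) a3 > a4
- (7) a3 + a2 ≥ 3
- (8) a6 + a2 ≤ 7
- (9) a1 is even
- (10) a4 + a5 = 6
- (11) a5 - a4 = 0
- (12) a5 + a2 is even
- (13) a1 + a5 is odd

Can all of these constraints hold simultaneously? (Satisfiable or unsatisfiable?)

Satisfiable

Try a1 = 4, a2 = 1, a3 = 4, a4 = 3, a5 = 3, a6 = 3.
Check constraint 3: a4 + a5 = 6; constraint 7: a3 + a2 = 5. The remaining constraints are straightforward to verify.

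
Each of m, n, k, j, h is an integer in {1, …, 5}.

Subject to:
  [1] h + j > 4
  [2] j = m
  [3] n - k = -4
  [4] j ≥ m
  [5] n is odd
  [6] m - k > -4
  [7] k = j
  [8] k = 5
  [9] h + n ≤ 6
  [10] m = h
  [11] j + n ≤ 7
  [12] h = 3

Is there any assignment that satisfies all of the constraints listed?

Constraint 8 fixes k = 5 and constraint 12 fixes h = 3. Constraints 2, 7, and 10 give k = j = m = h, so k = h. But 5 ≠ 3 — contradiction.

Unsatisfiable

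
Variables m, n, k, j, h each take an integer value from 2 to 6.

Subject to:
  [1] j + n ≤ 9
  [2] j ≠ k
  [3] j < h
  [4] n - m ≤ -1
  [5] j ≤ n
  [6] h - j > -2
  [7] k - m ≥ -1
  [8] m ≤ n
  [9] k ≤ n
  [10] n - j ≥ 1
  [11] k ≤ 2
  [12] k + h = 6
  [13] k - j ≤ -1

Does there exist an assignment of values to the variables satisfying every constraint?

Unsatisfiable

Constraints 4, 7, 10, and 13 give j − k ≥ 1, k − m ≥ -1, m − n ≥ 1, n − j ≥ 1.
Adding all 4 inequalities: the left sides telescope to 0, and the right sides sum to 1 + (-1) + 1 + 1 = 2. So 0 ≥ 2, which is false.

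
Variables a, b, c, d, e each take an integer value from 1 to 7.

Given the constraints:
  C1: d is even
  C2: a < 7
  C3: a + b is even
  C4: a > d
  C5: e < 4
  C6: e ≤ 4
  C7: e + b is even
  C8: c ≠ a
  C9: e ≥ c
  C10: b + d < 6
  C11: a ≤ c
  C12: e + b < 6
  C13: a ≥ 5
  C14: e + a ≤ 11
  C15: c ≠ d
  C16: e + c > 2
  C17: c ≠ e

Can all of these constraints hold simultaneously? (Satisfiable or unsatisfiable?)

Unsatisfiable

From constraints 11 and 13: c ≥ a and a ≥ 5, so c ≥ 5. From constraints 6 and 9: c ≤ e and e ≤ 4, so c ≤ 4. But 4 < 5, so no value of c works.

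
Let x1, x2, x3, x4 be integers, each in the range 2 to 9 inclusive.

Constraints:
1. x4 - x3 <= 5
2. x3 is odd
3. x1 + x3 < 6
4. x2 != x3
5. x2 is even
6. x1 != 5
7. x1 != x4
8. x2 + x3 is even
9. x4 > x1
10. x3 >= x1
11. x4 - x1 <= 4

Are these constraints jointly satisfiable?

Unsatisfiable

Constraint 5 makes x2 even and constraint 2 makes x3 odd, so x2 + x3 must be odd. Constraint 8 says x2 + x3 is even — contradiction.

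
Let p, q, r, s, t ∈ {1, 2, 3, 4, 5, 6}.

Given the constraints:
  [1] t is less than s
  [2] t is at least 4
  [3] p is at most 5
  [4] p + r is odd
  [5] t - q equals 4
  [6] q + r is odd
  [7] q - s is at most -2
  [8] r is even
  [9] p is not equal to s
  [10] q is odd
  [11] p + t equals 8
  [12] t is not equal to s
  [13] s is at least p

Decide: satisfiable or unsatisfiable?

Satisfiable

The assignment p = 3, q = 1, r = 2, s = 6, t = 5 works:
  constraint 5 holds since t - q = 4.
  constraint 7 holds since q - s = -5.
  constraint 11 holds since p + t = 8.
The rest check out directly.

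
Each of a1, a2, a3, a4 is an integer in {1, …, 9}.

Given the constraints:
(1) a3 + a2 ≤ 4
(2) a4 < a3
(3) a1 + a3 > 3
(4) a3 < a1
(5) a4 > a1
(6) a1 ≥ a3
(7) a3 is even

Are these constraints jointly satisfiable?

Constraints 2, 4, and 5 give a3 < a1, a1 < a4, a4 < a3. Chaining: a3 < a1 < a4 < a3, which forces a3 < a3 — impossible.

Unsatisfiable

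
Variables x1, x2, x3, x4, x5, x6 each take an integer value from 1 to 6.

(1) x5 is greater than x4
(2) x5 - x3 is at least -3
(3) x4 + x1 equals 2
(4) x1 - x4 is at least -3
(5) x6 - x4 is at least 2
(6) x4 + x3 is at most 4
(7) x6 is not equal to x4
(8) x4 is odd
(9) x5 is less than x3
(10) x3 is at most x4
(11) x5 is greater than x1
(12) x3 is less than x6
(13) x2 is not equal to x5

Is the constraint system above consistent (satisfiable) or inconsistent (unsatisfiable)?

Unsatisfiable

Constraints 1, 9, and 10 give x5 < x3, x3 ≤ x4, x4 < x5. Chaining: x5 < x3 ≤ x4 < x5, which forces x5 < x5 — impossible.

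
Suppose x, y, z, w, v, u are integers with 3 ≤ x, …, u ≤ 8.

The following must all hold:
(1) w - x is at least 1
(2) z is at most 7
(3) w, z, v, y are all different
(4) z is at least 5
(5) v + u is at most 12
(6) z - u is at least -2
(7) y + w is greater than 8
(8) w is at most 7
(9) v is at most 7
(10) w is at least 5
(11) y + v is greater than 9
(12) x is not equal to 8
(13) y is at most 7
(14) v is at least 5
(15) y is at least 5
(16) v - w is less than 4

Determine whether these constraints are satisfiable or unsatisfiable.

Unsatisfiable

Constraints 2, 4, 8, 9, 10, 13, 14, and 15 confine each of w, z, v, y to the 3 values {5, …, 7}.
Constraint 3 requires all 4 of them to be distinct, but only 3 values are available — impossible by the pigeonhole principle.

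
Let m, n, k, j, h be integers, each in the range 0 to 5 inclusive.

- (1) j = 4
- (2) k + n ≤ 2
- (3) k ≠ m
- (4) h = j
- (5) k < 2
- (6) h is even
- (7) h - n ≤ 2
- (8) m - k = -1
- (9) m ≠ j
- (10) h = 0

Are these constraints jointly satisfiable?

Unsatisfiable

Constraint 10 fixes h = 0 and constraint 1 fixes j = 4, but constraint 4 requires h = j. Since 0 ≠ 4, contradiction.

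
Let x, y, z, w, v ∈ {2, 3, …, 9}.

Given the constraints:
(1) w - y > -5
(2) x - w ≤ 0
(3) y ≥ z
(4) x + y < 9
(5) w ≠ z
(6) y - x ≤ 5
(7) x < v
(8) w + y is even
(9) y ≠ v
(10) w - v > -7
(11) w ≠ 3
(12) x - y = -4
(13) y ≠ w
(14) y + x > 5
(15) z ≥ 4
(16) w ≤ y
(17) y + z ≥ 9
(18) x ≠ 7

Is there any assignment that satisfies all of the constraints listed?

The assignment x = 2, y = 6, z = 6, w = 4, v = 8 works:
  constraint 1 holds since w - y = -2.
  constraint 2 holds since x - w = -2.
  constraint 4 holds since x + y = 8.
The rest check out directly.

Satisfiable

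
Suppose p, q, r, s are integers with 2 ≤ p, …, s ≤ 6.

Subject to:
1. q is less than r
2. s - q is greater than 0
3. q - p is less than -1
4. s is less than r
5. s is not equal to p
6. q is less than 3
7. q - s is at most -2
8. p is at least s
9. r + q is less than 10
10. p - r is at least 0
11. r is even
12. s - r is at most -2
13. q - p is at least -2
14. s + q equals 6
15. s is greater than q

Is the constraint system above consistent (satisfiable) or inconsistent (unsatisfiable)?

Unsatisfiable

Constraints 7, 10, 12, and 13 give r − s ≥ 2, s − q ≥ 2, q − p ≥ -2, p − r ≥ 0.
Adding all 4 inequalities: the left sides telescope to 0, and the right sides sum to 2 + 2 + (-2) + 0 = 2. So 0 ≥ 2, which is false.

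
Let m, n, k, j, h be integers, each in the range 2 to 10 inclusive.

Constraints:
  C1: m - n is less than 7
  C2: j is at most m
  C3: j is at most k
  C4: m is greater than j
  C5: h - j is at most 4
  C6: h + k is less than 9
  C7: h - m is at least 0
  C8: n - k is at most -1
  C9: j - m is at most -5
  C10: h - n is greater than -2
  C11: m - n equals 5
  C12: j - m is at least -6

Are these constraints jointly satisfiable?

Unsatisfiable

Constraints 5, 7, and 9 give h − m ≥ 0, m − j ≥ 5, j − h ≥ -4.
Adding all 3 inequalities: the left sides telescope to 0, and the right sides sum to 0 + 5 + (-4) = 1. So 0 ≥ 1, which is false.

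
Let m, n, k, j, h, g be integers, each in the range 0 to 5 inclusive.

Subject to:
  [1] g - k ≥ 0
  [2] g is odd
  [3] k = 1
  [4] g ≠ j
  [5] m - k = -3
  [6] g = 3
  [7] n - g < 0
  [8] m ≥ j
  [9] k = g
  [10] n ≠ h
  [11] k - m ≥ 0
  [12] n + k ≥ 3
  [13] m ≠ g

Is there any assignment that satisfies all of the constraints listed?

Unsatisfiable

Constraint 3 fixes k = 1 and constraint 6 fixes g = 3, but constraint 9 requires k = g. Since 1 ≠ 3, contradiction.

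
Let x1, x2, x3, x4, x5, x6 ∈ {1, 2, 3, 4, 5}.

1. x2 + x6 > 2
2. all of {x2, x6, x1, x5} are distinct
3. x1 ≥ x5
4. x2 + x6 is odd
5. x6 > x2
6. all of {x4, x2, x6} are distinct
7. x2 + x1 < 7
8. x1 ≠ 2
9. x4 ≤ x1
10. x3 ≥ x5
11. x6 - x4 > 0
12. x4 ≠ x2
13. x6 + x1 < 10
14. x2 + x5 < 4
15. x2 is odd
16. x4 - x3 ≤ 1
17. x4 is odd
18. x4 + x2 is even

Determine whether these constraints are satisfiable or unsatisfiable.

One satisfying assignment is x1 = 3, x2 = 1, x3 = 2, x4 = 3, x5 = 2, x6 = 4.
For the less obvious constraints — constraint 1: x2 + x6 = 5; constraint 7: x2 + x1 = 4; constraint 11: x6 - x4 = 1 — and the others hold by inspection.

Satisfiable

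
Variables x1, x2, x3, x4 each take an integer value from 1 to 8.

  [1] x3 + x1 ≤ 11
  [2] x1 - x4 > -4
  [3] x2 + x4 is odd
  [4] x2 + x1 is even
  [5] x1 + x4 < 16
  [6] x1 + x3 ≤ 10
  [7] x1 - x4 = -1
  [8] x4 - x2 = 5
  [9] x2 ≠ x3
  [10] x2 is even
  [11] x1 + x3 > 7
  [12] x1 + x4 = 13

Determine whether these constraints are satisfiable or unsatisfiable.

Take x1 = 6, x2 = 2, x3 = 3, x4 = 7. Then constraint 1: x3 + x1 = 9; constraint 2: x1 - x4 = -1, and every other listed constraint is also met.

Satisfiable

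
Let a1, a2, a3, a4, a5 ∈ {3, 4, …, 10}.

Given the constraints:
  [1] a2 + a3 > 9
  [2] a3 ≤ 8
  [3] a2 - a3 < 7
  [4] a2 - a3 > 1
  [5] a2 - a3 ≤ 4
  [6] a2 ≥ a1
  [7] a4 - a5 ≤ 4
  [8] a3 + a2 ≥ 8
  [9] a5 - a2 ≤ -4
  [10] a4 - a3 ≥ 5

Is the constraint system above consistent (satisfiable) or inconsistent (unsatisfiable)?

Constraints 5, 7, 9, and 10 give a5 − a4 ≥ -4, a4 − a3 ≥ 5, a3 − a2 ≥ -4, a2 − a5 ≥ 4.
Adding all 4 inequalities: the left sides telescope to 0, and the right sides sum to (-4) + 5 + (-4) + 4 = 1. So 0 ≥ 1, which is false.

Unsatisfiable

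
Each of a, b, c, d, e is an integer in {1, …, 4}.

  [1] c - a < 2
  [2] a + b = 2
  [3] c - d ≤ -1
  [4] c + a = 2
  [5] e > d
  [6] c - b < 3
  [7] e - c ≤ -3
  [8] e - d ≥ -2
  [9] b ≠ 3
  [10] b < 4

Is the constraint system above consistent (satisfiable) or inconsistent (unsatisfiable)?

Unsatisfiable

Constraints 3, 7, and 8 give e − d ≥ -2, d − c ≥ 1, c − e ≥ 3.
Adding all 3 inequalities: the left sides telescope to 0, and the right sides sum to (-2) + 1 + 3 = 2. So 0 ≥ 2, which is false.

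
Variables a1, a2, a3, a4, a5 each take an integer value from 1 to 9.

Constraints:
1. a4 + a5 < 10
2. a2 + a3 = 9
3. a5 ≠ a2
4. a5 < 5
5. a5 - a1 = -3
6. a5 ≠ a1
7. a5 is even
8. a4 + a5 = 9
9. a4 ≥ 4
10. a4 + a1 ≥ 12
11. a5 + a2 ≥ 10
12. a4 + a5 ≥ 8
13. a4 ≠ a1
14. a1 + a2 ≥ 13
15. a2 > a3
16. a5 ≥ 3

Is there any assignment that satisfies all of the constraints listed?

One satisfying assignment is a1 = 7, a2 = 7, a3 = 2, a4 = 5, a5 = 4.
For the less obvious constraints — constraint 1: a4 + a5 = 9; constraint 2: a2 + a3 = 9 — and the others hold by inspection.

Satisfiable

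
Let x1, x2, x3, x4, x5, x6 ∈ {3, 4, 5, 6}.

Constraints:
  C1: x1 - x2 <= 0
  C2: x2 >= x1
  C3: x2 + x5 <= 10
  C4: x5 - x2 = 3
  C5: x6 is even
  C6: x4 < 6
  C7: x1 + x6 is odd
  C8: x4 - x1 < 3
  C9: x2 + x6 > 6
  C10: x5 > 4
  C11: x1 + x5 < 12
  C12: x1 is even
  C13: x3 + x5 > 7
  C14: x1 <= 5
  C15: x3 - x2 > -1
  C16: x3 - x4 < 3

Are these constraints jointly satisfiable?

Unsatisfiable

Constraint 12 makes x1 even and constraint 5 makes x6 even, so x1 + x6 must be even. Constraint 7 says x1 + x6 is odd — contradiction.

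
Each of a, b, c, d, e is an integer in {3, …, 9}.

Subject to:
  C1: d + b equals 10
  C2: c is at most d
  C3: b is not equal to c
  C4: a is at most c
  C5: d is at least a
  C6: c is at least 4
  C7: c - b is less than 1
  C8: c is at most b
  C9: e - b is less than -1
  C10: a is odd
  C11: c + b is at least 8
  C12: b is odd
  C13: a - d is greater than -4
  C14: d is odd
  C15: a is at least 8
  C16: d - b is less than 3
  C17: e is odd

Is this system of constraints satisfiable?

Unsatisfiable

From constraints 5 and 15: d ≥ a ≥ 8. From constraints 6 and 8: b ≥ c ≥ 4. Hence d + b ≥ 12. But constraint 1 requires d + b = 10, and 10 < 12. Contradiction.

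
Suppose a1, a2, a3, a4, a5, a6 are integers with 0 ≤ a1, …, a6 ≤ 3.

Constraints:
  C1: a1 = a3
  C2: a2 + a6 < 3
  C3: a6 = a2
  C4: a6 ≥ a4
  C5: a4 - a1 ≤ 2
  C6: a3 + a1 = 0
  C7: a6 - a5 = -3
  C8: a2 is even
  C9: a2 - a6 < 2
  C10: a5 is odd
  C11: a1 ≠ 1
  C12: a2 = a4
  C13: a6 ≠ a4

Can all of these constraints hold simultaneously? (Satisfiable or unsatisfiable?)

Unsatisfiable

From constraints 3 and 12, a6 = a2 = a4, so a6 = a4. But constraint 13 says a6 ≠ a4. Contradiction.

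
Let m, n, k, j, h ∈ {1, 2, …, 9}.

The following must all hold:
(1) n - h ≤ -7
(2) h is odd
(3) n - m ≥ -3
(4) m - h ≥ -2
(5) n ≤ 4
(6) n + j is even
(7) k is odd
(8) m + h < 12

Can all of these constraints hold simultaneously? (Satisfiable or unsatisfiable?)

Constraints 1, 3, and 4 give n − m ≥ -3, m − h ≥ -2, h − n ≥ 7.
Adding all 3 inequalities: the left sides telescope to 0, and the right sides sum to (-3) + (-2) + 7 = 2. So 0 ≥ 2, which is false.

Unsatisfiable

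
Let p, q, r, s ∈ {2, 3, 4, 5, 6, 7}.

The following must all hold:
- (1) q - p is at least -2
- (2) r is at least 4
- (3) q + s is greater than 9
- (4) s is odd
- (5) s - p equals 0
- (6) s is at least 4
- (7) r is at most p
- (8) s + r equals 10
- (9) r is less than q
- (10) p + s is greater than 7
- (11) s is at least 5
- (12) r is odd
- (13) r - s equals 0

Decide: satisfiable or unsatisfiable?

One satisfying assignment is p = 5, q = 6, r = 5, s = 5.
For the less obvious constraints — constraint 1: q - p = 1; constraint 3: q + s = 11; constraint 5: s - p = 0 — and the others hold by inspection.

Satisfiable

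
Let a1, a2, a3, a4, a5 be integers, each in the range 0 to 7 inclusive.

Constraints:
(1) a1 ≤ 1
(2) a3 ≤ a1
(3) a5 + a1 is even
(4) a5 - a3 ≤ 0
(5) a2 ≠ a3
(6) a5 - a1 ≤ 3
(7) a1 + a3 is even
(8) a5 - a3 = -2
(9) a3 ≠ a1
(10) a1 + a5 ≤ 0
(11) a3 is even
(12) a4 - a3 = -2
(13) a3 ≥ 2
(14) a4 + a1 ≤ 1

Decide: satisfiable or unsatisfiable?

From constraints 2 and 13: a1 ≥ a3 and a3 ≥ 2, so a1 ≥ 2. From constraint 1: a1 ≤ 1. But 1 < 2, so no value of a1 works.

Unsatisfiable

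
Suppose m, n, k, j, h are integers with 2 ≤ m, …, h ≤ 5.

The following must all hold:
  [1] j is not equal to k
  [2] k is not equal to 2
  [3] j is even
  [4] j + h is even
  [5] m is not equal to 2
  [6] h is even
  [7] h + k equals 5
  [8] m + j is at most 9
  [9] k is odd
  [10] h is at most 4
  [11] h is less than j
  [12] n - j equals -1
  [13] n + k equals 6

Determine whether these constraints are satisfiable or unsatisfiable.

Take m = 5, n = 3, k = 3, j = 4, h = 2. Then constraint 7: h + k = 5; constraint 8: m + j = 9; constraint 12: n - j = -1, and every other listed constraint is also met.

Satisfiable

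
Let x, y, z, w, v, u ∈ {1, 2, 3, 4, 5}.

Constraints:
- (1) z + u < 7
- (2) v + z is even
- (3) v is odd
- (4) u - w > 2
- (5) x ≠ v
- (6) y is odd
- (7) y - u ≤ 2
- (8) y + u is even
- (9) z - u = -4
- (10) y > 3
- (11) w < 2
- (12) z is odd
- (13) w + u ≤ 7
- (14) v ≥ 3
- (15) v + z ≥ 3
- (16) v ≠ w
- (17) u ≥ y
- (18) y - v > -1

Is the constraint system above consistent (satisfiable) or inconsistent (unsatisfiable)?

Satisfiable

One satisfying assignment is x = 2, y = 5, z = 1, w = 1, v = 5, u = 5.
For the less obvious constraints — constraint 1: z + u = 6; constraint 4: u - w = 4 — and the others hold by inspection.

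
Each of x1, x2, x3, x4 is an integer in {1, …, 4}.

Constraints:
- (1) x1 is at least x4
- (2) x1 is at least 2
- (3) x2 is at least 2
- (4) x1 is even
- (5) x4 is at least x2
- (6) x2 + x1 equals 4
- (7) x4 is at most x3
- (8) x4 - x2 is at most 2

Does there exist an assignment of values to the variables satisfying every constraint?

Satisfiable

One satisfying assignment is x1 = 2, x2 = 2, x3 = 2, x4 = 2.
For the less obvious constraints — constraint 6: x2 + x1 = 4; constraint 8: x4 - x2 = 0 — and the others hold by inspection.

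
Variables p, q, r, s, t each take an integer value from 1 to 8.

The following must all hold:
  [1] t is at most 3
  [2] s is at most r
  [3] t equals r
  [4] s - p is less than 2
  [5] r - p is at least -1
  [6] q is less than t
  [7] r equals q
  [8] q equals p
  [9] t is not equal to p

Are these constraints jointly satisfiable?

Unsatisfiable

From constraints 3, 7, and 8, t = r = q = p, so t = p. But constraint 9 says t ≠ p. Contradiction.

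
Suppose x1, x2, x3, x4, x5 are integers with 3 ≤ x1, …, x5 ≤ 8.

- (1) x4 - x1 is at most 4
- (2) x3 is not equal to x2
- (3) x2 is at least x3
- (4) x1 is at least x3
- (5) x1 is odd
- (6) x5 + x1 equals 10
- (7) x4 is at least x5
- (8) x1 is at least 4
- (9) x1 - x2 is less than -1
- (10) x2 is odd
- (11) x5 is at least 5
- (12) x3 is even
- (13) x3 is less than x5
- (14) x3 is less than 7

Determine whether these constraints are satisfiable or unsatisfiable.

Satisfiable

Try x1 = 5, x2 = 7, x3 = 4, x4 = 8, x5 = 5.
Check constraint 1: x4 - x1 = 3; constraint 6: x5 + x1 = 10. The remaining constraints are straightforward to verify.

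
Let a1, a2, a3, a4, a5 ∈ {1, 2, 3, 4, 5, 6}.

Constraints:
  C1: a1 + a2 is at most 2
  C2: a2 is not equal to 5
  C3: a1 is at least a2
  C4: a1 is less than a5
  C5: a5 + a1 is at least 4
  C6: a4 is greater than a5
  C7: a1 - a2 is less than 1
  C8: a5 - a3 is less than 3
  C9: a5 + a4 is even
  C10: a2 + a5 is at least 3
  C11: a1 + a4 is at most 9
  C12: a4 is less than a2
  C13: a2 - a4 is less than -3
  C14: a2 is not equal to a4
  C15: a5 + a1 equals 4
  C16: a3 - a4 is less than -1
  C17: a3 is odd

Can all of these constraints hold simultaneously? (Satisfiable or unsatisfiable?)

Unsatisfiable

Constraints 3, 4, 6, and 12 give a5 < a4, a4 < a2, a2 ≤ a1, a1 < a5. Chaining: a5 < a4 < a2 ≤ a1 < a5, which forces a5 < a5 — impossible.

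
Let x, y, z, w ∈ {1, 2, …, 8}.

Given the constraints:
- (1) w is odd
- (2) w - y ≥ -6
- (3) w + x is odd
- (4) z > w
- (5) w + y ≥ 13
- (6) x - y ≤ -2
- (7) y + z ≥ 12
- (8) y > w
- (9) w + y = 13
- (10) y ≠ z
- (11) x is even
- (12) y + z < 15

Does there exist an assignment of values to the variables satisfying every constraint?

Satisfiable

One satisfying assignment is x = 6, y = 8, z = 6, w = 5.
For the less obvious constraints — constraint 2: w - y = -3; constraint 5: w + y = 13; constraint 6: x - y = -2 — and the others hold by inspection.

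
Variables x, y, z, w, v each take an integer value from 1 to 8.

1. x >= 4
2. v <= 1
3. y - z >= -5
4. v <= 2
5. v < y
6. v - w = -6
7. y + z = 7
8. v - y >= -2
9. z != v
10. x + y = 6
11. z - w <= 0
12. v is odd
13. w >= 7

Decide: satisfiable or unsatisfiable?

Try x = 4, y = 2, z = 5, w = 7, v = 1.
Check constraint 3: y - z = -3; constraint 6: v - w = -6; constraint 7: y + z = 7. The remaining constraints are straightforward to verify.

Satisfiable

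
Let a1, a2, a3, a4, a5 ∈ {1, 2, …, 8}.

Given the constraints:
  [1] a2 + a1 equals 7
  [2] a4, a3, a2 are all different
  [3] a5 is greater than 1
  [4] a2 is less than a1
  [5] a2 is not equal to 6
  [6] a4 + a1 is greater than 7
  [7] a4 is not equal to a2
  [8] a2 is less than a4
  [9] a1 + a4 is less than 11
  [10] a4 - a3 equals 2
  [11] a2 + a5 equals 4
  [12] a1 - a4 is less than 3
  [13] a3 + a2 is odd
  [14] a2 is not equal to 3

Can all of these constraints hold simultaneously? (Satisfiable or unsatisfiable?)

Setting (a1, a2, a3, a4, a5) = (5, 2, 3, 5, 2) satisfies everything: constraint 1: a2 + a1 = 7; constraint 6: a4 + a1 = 10; constraint 9: a1 + a4 = 10, and the others follow.

Satisfiable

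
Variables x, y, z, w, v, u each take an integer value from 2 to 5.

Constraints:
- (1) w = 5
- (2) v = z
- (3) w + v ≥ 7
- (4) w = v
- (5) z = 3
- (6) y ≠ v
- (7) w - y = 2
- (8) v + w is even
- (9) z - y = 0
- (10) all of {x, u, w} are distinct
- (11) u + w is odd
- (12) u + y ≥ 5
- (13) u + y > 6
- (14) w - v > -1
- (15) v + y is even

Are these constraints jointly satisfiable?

Constraint 1 fixes w = 5 and constraint 5 fixes z = 3. Constraints 2 and 4 give w = v = z, so w = z. But 5 ≠ 3 — contradiction.

Unsatisfiable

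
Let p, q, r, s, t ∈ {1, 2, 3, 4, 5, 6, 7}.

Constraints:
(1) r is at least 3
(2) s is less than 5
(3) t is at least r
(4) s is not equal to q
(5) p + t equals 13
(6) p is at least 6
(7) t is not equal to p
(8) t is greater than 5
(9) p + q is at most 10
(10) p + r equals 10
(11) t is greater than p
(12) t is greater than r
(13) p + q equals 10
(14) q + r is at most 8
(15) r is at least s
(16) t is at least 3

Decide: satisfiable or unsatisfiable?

Satisfiable

Take p = 6, q = 4, r = 4, s = 3, t = 7. Then constraint 5: p + t = 13; constraint 9: p + q = 10; constraint 10: p + r = 10, and every other listed constraint is also met.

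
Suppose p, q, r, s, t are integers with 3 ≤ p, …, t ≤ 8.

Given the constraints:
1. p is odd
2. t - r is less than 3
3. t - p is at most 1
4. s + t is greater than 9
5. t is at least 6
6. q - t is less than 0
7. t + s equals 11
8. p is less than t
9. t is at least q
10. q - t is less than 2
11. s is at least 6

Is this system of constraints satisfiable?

From constraint 5: t ≥ 6. From constraint 11: s ≥ 6. Hence t + s ≥ 12. But constraint 7 requires t + s = 11, and 11 < 12. Contradiction.

Unsatisfiable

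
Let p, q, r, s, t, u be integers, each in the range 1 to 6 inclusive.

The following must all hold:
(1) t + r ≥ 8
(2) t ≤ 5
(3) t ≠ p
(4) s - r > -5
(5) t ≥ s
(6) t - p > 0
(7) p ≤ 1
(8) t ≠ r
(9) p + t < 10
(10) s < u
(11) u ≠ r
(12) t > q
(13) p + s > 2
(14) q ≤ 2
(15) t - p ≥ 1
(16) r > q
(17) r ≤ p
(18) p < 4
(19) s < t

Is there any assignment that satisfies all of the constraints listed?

Unsatisfiable

From constraint 2: t ≤ 5. From constraints 7 and 17: r ≤ p ≤ 1. Hence t + r ≤ 6. But constraint 1 requires t + r ≥ 8, and 8 > 6. Contradiction.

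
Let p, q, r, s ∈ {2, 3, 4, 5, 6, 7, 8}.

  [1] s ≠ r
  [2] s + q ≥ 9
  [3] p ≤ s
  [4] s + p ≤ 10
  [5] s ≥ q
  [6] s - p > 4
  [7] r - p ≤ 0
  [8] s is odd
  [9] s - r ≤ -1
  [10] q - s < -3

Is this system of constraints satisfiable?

Constraints 3, 7, and 9 give s < r, r ≤ p, p ≤ s. Chaining: s < r ≤ p ≤ s, which forces s < s — impossible.

Unsatisfiable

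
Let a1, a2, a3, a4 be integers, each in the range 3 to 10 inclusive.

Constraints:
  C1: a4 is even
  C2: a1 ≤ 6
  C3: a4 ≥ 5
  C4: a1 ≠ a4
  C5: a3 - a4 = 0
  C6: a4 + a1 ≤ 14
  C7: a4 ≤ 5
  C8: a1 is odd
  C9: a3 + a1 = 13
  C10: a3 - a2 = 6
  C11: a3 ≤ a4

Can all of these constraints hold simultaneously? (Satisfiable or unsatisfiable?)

From constraints 7 and 11: a3 ≤ a4 ≤ 5. From constraint 2: a1 ≤ 6. Hence a3 + a1 ≤ 11. But constraint 9 requires a3 + a1 = 13, and 13 > 11. Contradiction.

Unsatisfiable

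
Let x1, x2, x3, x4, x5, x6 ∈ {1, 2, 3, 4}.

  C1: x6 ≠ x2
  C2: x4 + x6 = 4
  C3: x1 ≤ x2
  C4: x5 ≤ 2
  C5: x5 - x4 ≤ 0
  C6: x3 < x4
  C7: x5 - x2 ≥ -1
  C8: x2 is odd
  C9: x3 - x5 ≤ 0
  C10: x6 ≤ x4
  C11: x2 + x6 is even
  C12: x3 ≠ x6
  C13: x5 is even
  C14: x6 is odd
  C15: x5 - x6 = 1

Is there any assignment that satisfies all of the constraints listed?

One satisfying assignment is x1 = 1, x2 = 3, x3 = 2, x4 = 3, x5 = 2, x6 = 1.
For the less obvious constraints — constraint 2: x4 + x6 = 4; constraint 5: x5 - x4 = -1; constraint 7: x5 - x2 = -1 — and the others hold by inspection.

Satisfiable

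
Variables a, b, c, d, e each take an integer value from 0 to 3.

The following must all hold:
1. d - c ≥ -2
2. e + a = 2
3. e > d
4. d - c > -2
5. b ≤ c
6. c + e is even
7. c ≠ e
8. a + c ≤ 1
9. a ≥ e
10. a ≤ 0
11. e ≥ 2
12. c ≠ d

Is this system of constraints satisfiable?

Unsatisfiable

From constraints 9 and 11: a ≥ e and e ≥ 2, so a ≥ 2. From constraint 10: a ≤ 0. But 0 < 2, so no value of a works.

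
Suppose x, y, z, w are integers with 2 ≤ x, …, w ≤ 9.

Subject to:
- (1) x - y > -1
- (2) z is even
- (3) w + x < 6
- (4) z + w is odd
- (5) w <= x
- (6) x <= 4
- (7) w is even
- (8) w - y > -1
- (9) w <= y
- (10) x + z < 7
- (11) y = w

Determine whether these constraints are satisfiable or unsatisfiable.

Constraint 2 makes z even and constraint 7 makes w even, so z + w must be even. Constraint 4 says z + w is odd — contradiction.

Unsatisfiable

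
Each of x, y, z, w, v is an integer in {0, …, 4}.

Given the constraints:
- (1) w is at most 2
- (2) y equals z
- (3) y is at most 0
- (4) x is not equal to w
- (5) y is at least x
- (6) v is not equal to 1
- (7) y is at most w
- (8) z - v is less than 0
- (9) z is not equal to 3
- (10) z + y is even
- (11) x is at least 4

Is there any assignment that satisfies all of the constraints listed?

From constraints 5 and 11: y ≥ x and x ≥ 4, so y ≥ 4. From constraints 1 and 7: y ≤ w and w ≤ 2, so y ≤ 2. But 2 < 4, so no value of y works.

Unsatisfiable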